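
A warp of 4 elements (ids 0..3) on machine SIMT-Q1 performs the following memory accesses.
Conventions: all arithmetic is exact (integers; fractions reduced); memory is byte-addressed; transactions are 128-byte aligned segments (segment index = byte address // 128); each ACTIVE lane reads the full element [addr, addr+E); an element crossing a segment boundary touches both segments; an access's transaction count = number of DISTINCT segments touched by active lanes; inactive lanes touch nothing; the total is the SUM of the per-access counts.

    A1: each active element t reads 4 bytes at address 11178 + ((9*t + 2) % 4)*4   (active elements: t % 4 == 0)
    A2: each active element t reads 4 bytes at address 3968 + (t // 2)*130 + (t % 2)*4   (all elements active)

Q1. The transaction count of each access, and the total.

A1: 1 transaction
A2: 2 transactions

Answer: 1,2; total 3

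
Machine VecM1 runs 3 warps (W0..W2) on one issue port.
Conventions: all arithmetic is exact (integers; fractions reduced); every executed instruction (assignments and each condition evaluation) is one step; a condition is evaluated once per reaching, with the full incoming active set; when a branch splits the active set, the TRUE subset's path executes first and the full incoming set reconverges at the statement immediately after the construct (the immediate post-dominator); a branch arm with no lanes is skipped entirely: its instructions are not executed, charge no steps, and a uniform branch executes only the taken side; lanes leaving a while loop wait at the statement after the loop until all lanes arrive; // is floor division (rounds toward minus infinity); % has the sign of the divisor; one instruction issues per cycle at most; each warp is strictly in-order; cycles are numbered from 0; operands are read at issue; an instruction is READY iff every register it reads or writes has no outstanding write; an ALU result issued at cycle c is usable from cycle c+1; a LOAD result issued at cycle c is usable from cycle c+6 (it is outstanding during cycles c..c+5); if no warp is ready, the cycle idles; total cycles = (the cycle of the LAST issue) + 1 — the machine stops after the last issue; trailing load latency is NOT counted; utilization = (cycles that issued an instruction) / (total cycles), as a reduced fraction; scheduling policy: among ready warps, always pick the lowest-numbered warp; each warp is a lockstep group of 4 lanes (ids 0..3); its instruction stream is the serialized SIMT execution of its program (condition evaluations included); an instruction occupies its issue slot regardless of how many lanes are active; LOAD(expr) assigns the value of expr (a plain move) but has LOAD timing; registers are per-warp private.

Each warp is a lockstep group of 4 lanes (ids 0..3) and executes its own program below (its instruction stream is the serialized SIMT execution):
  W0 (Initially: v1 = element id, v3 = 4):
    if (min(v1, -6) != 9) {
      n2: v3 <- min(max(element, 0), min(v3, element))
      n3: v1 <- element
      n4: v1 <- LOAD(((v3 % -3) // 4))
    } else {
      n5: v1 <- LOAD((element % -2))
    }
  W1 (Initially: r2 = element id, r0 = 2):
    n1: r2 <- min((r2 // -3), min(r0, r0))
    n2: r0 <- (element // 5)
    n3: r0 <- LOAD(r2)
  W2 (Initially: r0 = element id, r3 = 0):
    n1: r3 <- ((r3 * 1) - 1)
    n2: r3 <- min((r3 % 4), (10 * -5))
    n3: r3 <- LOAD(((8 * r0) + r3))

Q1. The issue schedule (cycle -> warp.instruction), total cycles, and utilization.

cycle 0: W0.I0
cycle 1: W0.I1
cycle 2: W0.I2
cycle 3: W0.I3
cycle 4: W1.I0
cycle 5: W1.I1
cycle 6: W1.I2
cycle 7: W2.I0
cycle 8: W2.I1
cycle 9: W2.I2

Answer: 10 cycles, utilization 1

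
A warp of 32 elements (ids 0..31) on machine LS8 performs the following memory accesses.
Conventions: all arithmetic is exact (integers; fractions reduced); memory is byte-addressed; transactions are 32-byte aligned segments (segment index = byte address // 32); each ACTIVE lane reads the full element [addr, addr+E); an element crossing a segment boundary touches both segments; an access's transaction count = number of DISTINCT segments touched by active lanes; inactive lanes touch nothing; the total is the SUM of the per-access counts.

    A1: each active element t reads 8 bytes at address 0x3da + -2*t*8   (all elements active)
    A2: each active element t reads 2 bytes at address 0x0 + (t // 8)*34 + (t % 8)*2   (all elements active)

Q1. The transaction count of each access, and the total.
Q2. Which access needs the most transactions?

A1: 17 transactions
A2: 4 transactions

Answer: 17,4; total 21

Answer: A1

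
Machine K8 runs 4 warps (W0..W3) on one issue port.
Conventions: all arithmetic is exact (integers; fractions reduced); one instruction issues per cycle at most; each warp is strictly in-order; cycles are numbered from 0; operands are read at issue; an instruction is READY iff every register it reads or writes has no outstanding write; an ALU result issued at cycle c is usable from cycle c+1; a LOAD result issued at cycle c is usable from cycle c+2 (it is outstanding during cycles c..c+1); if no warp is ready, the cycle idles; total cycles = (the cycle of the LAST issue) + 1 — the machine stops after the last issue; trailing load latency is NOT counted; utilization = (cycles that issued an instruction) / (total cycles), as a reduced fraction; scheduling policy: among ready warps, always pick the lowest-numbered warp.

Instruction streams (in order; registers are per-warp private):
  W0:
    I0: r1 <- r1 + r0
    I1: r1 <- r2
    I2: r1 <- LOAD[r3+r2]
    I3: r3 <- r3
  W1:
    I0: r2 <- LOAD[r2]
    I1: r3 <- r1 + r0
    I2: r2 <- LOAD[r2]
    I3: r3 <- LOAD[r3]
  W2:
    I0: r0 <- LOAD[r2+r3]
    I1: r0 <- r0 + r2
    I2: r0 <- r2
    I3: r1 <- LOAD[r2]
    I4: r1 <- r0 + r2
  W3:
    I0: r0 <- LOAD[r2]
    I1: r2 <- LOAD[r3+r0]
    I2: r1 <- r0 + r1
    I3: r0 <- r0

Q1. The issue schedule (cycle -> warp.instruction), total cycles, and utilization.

cycle 0: W0.I0
cycle 1: W0.I1
cycle 2: W0.I2
cycle 3: W0.I3
cycle 4: W1.I0
cycle 5: W1.I1
cycle 6: W1.I2
cycle 7: W1.I3
cycle 8: W2.I0
cycle 9: W3.I0
cycle 10: W2.I1
cycle 11: W2.I2
cycle 12: W2.I3
cycle 13: W3.I1
cycle 14: W2.I4
cycle 15: W3.I2
cycle 16: W3.I3

Answer: 17 cycles, utilization 1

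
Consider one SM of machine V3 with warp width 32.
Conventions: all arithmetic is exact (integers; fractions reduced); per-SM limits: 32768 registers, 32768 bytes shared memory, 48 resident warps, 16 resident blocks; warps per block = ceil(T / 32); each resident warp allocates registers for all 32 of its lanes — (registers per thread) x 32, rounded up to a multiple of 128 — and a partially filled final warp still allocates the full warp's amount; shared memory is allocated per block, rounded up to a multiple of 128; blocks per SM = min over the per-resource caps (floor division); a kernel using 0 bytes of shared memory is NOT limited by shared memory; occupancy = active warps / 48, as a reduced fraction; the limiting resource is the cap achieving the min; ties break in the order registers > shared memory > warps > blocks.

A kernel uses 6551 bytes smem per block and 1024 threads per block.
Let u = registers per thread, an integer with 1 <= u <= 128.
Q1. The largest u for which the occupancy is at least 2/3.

Answer: u = 32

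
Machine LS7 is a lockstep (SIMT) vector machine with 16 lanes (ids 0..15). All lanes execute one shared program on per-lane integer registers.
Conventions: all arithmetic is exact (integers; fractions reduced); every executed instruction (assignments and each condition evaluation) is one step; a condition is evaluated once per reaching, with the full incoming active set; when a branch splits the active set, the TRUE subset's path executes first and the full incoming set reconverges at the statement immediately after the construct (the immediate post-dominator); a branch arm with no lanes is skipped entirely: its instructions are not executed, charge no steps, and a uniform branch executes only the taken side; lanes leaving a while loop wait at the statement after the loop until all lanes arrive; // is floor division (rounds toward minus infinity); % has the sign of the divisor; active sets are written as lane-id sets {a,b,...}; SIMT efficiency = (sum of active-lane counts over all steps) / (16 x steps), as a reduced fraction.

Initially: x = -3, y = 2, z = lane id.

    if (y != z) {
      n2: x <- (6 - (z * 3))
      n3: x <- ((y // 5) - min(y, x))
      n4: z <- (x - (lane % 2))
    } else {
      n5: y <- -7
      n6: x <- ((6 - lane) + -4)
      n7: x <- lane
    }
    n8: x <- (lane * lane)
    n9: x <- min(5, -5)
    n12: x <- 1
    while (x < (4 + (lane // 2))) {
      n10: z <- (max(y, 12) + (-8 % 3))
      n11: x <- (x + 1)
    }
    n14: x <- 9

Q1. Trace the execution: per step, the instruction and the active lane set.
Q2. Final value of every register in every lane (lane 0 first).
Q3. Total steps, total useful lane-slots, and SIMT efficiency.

step 0: eval (y != z)                {0,1,2,3,4,5,6,7,8,9,10,11,12,13,14,15}
step 1: x <- (6 - (z * 3))           {0,1,3,4,5,6,7,8,9,10,11,12,13,14,15}
step 2: x <- ((y // 5) - min(y, x))  {0,1,3,4,5,6,7,8,9,10,11,12,13,14,15}
step 3: z <- (x - (lane % 2))        {0,1,3,4,5,6,7,8,9,10,11,12,13,14,15}
step 4: y <- -7                      {2}
step 5: x <- ((6 - lane) + -4)       {2}
step 6: x <- lane                    {2}
step 7: x <- (lane * lane)           {0,1,2,3,4,5,6,7,8,9,10,11,12,13,14,15}
step 8: x <- min(5, -5)              {0,1,2,3,4,5,6,7,8,9,10,11,12,13,14,15}
step 9: x <- 1                       {0,1,2,3,4,5,6,7,8,9,10,11,12,13,14,15}
step 10: eval (x < (4 + (lane // 2))) {0,1,2,3,4,5,6,7,8,9,10,11,12,13,14,15}
step 11: z <- (max(y, 12) + (-8 % 3)) {0,1,2,3,4,5,6,7,8,9,10,11,12,13,14,15}
step 12: x <- (x + 1)                 {0,1,2,3,4,5,6,7,8,9,10,11,12,13,14,15}
step 13: eval (x < (4 + (lane // 2))) {0,1,2,3,4,5,6,7,8,9,10,11,12,13,14,15}
step 14: z <- (max(y, 12) + (-8 % 3)) {0,1,2,3,4,5,6,7,8,9,10,11,12,13,14,15}
step 15: x <- (x + 1)                 {0,1,2,3,4,5,6,7,8,9,10,11,12,13,14,15}
step 16: eval (x < (4 + (lane // 2))) {0,1,2,3,4,5,6,7,8,9,10,11,12,13,14,15}
step 17: z <- (max(y, 12) + (-8 % 3)) {0,1,2,3,4,5,6,7,8,9,10,11,12,13,14,15}
step 18: x <- (x + 1)                 {0,1,2,3,4,5,6,7,8,9,10,11,12,13,14,15}
step 19: eval (x < (4 + (lane // 2))) {0,1,2,3,4,5,6,7,8,9,10,11,12,13,14,15}
step 20: z <- (max(y, 12) + (-8 % 3)) {2,3,4,5,6,7,8,9,10,11,12,13,14,15}
step 21: x <- (x + 1)                 {2,3,4,5,6,7,8,9,10,11,12,13,14,15}
step 22: eval (x < (4 + (lane // 2))) {2,3,4,5,6,7,8,9,10,11,12,13,14,15}
step 23: z <- (max(y, 12) + (-8 % 3)) {4,5,6,7,8,9,10,11,12,13,14,15}
step 24: x <- (x + 1)                 {4,5,6,7,8,9,10,11,12,13,14,15}
step 25: eval (x < (4 + (lane // 2))) {4,5,6,7,8,9,10,11,12,13,14,15}
step 26: z <- (max(y, 12) + (-8 % 3)) {6,7,8,9,10,11,12,13,14,15}
step 27: x <- (x + 1)                 {6,7,8,9,10,11,12,13,14,15}
step 28: eval (x < (4 + (lane // 2))) {6,7,8,9,10,11,12,13,14,15}
step 29: z <- (max(y, 12) + (-8 % 3)) {8,9,10,11,12,13,14,15}
step 30: x <- (x + 1)                 {8,9,10,11,12,13,14,15}
step 31: eval (x < (4 + (lane // 2))) {8,9,10,11,12,13,14,15}
step 32: z <- (max(y, 12) + (-8 % 3)) {10,11,12,13,14,15}
step 33: x <- (x + 1)                 {10,11,12,13,14,15}
step 34: eval (x < (4 + (lane // 2))) {10,11,12,13,14,15}
step 35: z <- (max(y, 12) + (-8 % 3)) {12,13,14,15}
step 36: x <- (x + 1)                 {12,13,14,15}
step 37: eval (x < (4 + (lane // 2))) {12,13,14,15}
step 38: z <- (max(y, 12) + (-8 % 3)) {14,15}
step 39: x <- (x + 1)                 {14,15}
step 40: eval (x < (4 + (lane // 2))) {14,15}
step 41: x <- 9                       {0,1,2,3,4,5,6,7,8,9,10,11,12,13,14,15}

Answer: 42 steps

x: 9,9,9,9,9,9,9,9,9,9,9,9,9,9,9,9
y: 2,2,-7,2,2,2,2,2,2,2,2,2,2,2,2,2
z: 13,13,13,13,13,13,13,13,13,13,13,13,13,13,13,13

steps = 42; useful = 456; efficiency = 456/672 = 19/28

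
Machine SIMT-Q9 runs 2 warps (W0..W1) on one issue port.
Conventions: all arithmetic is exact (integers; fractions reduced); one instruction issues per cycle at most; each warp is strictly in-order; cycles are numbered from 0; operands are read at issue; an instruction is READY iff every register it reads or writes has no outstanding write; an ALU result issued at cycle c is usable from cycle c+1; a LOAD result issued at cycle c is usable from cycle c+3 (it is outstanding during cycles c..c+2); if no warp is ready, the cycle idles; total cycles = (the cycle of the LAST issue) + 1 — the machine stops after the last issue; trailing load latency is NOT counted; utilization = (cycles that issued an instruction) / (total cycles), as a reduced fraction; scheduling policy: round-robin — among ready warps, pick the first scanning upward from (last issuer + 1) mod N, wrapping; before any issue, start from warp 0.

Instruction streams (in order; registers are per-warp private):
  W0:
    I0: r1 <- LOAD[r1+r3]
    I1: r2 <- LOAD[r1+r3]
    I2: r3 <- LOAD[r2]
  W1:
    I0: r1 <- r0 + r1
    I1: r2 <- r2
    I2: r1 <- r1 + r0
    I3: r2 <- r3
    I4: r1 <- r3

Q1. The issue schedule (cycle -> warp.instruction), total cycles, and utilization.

cycle 0: W0.I0
cycle 1: W1.I0
cycle 2: W1.I1
cycle 3: W0.I1
cycle 4: W1.I2
cycle 5: W1.I3
cycle 6: W0.I2
cycle 7: W1.I4

Answer: 8 cycles, utilization 1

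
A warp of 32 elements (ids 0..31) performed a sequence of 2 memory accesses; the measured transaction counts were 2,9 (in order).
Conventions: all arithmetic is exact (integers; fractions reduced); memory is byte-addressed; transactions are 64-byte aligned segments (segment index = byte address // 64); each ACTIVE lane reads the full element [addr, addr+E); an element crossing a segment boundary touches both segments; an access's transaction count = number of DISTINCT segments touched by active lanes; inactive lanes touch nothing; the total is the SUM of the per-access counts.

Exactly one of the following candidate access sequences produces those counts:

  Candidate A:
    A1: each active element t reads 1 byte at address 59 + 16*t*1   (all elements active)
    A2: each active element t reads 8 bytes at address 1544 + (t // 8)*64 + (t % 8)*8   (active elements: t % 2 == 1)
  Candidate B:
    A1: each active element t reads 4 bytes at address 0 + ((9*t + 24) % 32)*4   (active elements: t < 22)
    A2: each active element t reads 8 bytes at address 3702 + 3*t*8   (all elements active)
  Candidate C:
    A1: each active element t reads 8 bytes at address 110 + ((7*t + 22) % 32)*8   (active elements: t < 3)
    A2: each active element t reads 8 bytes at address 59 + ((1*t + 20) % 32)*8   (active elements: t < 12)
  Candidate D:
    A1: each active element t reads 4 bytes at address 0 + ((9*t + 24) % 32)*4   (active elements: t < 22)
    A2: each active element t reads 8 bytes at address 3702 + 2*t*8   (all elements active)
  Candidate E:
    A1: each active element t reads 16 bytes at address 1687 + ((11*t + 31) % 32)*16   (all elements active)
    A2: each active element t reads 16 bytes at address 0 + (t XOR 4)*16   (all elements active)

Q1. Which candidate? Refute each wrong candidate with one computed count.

A: A1 gives 9 transactions, not 2
B: A2 gives 13 transactions, not 9
C: A1 gives 3 transactions, not 2
E: A1 gives 9 transactions, not 2
D: all counts match (2,9)

Answer: D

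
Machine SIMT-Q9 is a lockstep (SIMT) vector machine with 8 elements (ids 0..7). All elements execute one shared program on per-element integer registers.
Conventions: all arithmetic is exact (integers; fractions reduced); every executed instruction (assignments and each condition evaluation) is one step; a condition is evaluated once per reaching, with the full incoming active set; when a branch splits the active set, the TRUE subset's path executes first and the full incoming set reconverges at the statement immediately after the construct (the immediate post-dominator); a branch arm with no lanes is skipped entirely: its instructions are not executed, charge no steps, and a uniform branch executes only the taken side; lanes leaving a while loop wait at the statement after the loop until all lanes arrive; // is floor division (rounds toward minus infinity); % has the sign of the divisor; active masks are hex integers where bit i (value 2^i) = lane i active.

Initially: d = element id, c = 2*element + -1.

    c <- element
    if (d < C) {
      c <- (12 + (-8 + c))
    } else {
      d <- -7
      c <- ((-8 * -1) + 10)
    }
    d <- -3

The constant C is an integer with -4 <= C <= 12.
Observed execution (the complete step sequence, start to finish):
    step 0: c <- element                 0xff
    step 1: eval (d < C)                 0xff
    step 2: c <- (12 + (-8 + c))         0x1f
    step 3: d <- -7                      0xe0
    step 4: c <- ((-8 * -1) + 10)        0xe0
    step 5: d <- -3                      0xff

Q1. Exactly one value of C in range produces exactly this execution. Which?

Answer: C = 5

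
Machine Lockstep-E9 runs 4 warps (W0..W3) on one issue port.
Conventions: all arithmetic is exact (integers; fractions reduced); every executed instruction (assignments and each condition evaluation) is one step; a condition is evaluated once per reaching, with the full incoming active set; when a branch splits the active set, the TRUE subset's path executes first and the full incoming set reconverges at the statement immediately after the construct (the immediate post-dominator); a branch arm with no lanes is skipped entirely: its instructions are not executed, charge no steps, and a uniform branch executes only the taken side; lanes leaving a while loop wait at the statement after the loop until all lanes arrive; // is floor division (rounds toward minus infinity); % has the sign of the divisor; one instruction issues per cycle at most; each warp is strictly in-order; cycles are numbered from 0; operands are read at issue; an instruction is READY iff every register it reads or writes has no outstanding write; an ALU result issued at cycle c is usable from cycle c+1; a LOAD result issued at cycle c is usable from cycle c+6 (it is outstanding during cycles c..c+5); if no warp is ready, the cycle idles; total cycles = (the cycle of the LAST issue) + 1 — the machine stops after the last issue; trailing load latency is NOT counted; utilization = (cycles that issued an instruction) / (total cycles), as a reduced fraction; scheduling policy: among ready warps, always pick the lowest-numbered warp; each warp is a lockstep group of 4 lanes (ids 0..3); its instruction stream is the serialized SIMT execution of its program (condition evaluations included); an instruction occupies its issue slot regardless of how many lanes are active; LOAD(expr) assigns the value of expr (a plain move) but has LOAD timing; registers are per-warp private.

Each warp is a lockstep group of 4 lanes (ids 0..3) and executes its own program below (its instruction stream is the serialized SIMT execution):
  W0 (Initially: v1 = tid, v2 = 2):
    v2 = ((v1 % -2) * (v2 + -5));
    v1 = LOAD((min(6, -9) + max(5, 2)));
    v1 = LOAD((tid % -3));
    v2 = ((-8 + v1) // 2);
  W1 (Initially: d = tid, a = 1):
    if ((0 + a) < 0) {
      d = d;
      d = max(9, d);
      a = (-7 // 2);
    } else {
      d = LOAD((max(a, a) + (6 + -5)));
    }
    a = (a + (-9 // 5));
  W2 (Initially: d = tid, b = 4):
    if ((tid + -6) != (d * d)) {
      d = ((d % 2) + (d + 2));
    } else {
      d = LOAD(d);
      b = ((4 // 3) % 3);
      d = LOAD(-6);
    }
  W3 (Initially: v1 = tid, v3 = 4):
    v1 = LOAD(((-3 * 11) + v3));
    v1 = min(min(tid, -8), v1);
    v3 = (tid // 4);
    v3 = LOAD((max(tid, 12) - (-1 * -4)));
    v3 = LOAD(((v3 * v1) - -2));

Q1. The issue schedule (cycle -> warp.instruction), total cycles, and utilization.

cycle 0: W0.I0
cycle 1: W0.I1
cycle 2: W1.I0
cycle 3: W1.I1
cycle 4: W1.I2
cycle 5: W2.I0
cycle 6: W2.I1
cycle 7: W0.I2
cycle 8: W3.I0
cycle 9: idle
cycle 10: idle
cycle 11: idle
cycle 12: idle
cycle 13: W0.I3
cycle 14: W3.I1
cycle 15: W3.I2
cycle 16: W3.I3
cycle 17: idle
cycle 18: idle
cycle 19: idle
cycle 20: idle
cycle 21: idle
cycle 22: W3.I4

Answer: 23 cycles, utilization 14/23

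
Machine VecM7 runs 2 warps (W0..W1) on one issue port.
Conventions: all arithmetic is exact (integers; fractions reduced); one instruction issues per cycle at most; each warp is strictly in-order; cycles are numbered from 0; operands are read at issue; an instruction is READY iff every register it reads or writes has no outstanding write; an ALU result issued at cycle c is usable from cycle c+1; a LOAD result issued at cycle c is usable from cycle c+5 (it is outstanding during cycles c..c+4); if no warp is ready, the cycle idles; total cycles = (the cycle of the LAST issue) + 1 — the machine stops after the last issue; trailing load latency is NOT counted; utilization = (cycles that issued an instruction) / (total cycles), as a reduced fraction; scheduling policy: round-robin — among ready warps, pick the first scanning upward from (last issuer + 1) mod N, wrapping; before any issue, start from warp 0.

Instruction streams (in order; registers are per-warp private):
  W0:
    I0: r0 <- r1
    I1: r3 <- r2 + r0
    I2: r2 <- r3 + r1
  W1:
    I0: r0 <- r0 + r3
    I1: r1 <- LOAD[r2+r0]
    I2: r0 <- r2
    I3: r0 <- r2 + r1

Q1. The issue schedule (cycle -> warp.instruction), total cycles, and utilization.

cycle 0: W0.I0
cycle 1: W1.I0
cycle 2: W0.I1
cycle 3: W1.I1
cycle 4: W0.I2
cycle 5: W1.I2
cycle 6: idle
cycle 7: idle
cycle 8: W1.I3

Answer: 9 cycles, utilization 7/9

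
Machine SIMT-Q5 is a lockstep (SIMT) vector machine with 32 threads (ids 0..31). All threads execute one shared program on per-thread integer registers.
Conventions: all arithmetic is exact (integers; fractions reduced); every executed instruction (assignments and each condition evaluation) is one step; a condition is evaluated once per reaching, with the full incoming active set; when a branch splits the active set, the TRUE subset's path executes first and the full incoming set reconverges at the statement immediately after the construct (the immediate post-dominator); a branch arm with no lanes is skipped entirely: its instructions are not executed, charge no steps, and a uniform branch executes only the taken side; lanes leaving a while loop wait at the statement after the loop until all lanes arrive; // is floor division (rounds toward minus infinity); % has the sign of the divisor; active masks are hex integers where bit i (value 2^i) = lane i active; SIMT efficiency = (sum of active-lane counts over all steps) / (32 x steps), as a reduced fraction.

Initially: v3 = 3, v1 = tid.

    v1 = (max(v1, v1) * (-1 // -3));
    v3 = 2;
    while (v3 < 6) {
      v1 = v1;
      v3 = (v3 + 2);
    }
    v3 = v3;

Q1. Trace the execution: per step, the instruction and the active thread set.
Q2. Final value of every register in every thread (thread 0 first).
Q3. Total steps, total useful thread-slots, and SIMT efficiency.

step 0: v1 <- (max(v1, v1) * (-1 // -3)) 0xffffffff
step 1: v3 <- 2                      0xffffffff
step 2: eval (v3 < 6)                0xffffffff
step 3: v1 <- v1                     0xffffffff
step 4: v3 <- (v3 + 2)               0xffffffff
step 5: eval (v3 < 6)                0xffffffff
step 6: v1 <- v1                     0xffffffff
step 7: v3 <- (v3 + 2)               0xffffffff
step 8: eval (v3 < 6)                0xffffffff
step 9: v3 <- v3                     0xffffffff

Answer: 10 steps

v3: 6,6,6,6,6,6,6,6,6,6,6,6,6,6,6,6,6,6,6,6,6,6,6,6,6,6,6,6,6,6,6,6
v1: 0,0,0,0,0,0,0,0,0,0,0,0,0,0,0,0,0,0,0,0,0,0,0,0,0,0,0,0,0,0,0,0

steps = 10; useful = 320; efficiency = 320/320 = 1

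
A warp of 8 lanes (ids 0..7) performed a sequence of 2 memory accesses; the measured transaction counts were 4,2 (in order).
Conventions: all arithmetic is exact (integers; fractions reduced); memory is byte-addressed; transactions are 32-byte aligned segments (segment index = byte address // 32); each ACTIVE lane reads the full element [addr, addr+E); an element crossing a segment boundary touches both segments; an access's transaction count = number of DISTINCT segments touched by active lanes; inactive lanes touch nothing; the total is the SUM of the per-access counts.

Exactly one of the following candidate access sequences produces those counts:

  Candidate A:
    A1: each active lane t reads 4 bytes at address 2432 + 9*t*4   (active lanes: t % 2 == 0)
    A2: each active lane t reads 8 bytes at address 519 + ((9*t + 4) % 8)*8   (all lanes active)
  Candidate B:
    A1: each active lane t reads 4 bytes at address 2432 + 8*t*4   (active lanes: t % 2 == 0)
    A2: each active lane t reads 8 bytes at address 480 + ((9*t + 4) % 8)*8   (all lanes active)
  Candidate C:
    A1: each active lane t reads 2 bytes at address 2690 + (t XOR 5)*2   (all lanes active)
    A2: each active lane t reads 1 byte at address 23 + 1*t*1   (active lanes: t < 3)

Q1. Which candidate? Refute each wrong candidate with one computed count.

A: A2 gives 3 transactions, not 2
C: A1 gives 1 transaction, not 4
B: all counts match (4,2)

Answer: B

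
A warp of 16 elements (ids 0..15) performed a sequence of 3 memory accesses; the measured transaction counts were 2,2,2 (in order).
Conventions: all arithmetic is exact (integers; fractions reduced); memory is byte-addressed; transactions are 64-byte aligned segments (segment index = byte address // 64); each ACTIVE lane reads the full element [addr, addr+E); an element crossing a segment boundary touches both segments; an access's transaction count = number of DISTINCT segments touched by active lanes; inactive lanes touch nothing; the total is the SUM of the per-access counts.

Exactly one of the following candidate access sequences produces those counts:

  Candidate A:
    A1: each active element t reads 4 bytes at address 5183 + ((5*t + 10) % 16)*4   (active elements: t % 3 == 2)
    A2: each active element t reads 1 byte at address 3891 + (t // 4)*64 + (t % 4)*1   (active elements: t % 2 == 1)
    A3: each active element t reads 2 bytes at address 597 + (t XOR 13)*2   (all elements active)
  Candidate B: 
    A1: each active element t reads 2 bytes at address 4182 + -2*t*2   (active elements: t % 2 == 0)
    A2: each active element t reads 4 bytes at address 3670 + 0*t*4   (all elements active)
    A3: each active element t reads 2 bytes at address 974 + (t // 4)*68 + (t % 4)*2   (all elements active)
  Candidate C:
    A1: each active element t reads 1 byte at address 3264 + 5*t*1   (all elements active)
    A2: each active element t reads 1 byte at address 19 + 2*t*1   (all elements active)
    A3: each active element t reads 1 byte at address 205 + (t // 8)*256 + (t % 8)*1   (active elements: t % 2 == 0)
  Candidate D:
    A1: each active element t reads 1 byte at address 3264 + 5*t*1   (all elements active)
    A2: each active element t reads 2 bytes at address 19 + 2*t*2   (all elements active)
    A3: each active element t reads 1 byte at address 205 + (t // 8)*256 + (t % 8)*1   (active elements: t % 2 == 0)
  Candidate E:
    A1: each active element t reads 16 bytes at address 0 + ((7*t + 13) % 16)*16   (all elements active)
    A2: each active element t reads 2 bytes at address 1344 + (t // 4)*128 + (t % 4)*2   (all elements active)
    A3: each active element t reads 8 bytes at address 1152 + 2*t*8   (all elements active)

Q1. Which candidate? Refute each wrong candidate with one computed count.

A: A2 gives 4 transactions, not 2
B: A2 gives 1 transaction, not 2
C: A2 gives 1 transaction, not 2
E: A1 gives 4 transactions, not 2
D: all counts match (2,2,2)

Answer: D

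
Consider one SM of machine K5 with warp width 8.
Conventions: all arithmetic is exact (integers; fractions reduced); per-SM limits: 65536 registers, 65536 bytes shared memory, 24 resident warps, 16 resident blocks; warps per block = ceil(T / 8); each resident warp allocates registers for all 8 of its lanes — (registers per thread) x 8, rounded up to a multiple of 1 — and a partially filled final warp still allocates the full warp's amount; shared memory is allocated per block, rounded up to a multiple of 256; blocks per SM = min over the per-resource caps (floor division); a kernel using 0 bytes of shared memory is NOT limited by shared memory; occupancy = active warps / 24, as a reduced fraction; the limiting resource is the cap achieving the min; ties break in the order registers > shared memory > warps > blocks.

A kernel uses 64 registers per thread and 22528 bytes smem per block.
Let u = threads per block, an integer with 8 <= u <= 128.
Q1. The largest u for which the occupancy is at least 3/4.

Answer: u = 96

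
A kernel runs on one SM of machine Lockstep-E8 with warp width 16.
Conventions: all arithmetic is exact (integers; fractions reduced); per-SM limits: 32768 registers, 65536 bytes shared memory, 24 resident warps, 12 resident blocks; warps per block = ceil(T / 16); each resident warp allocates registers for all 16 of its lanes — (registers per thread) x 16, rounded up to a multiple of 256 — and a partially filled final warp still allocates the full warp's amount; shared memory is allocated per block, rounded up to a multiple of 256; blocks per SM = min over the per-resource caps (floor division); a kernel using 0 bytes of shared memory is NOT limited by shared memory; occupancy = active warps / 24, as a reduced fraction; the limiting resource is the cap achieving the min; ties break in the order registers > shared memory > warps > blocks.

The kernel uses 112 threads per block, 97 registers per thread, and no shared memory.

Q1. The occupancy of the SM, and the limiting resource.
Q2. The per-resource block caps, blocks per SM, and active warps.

Answer: occupancy 7/12, limited by registers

registers: 2 blocks
shared memory: no limit (kernel uses none)
warps: 3 blocks
blocks: 12 blocks

Answer: 2 blocks, 14 active warps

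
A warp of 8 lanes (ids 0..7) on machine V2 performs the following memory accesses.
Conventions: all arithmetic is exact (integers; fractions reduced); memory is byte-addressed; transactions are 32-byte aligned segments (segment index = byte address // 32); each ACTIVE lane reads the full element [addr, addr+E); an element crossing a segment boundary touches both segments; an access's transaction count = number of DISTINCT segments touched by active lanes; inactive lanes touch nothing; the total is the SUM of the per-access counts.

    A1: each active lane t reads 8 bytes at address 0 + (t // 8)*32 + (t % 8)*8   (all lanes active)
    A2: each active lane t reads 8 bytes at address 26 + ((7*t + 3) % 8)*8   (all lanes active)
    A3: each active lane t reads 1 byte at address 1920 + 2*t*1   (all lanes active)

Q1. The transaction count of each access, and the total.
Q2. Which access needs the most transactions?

A1: 2 transactions
A2: 3 transactions
A3: 1 transaction

Answer: 2,3,1; total 6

Answer: A2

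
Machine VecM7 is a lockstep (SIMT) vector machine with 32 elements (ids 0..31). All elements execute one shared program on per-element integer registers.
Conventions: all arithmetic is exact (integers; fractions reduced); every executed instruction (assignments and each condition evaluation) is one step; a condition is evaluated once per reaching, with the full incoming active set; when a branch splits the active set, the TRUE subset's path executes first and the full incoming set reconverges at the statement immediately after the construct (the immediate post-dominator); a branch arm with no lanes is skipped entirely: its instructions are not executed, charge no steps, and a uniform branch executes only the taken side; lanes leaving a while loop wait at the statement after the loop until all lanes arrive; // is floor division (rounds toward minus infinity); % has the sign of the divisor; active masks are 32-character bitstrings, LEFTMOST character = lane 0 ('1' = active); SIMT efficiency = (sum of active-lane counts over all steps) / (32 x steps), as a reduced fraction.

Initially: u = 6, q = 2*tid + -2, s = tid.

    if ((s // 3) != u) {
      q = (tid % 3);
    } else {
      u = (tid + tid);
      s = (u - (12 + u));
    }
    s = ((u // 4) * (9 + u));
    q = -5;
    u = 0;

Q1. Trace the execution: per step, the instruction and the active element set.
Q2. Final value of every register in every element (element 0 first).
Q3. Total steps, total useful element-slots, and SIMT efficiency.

step 0: eval ((s // 3) != u)         11111111111111111111111111111111
step 1: q <- (tid % 3)               11111111111111111100011111111111
step 2: u <- (tid + tid)             00000000000000000011100000000000
step 3: s <- (u - (12 + u))          00000000000000000011100000000000
step 4: s <- ((u // 4) * (9 + u))    11111111111111111111111111111111
step 5: q <- -5                      11111111111111111111111111111111
step 6: u <- 0                       11111111111111111111111111111111

Answer: 7 steps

u: 0,0,0,0,0,0,0,0,0,0,0,0,0,0,0,0,0,0,0,0,0,0,0,0,0,0,0,0,0,0,0,0
q: -5,-5,-5,-5,-5,-5,-5,-5,-5,-5,-5,-5,-5,-5,-5,-5,-5,-5,-5,-5,-5,-5,-5,-5,-5,-5,-5,-5,-5,-5,-5,-5
s: 15,15,15,15,15,15,15,15,15,15,15,15,15,15,15,15,15,15,405,423,490,15,15,15,15,15,15,15,15,15,15,15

steps = 7; useful = 163; efficiency = 163/224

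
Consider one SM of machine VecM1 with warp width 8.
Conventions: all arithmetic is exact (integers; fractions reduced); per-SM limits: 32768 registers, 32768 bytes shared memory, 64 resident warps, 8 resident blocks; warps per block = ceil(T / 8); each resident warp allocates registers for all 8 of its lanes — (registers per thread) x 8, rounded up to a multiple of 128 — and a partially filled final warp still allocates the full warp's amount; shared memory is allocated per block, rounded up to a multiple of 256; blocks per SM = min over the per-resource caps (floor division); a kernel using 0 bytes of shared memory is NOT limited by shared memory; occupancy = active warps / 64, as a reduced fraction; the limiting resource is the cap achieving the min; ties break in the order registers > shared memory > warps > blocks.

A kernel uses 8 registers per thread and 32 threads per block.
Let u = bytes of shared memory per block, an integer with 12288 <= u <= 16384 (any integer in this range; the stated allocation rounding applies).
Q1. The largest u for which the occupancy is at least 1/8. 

Answer: u = 16384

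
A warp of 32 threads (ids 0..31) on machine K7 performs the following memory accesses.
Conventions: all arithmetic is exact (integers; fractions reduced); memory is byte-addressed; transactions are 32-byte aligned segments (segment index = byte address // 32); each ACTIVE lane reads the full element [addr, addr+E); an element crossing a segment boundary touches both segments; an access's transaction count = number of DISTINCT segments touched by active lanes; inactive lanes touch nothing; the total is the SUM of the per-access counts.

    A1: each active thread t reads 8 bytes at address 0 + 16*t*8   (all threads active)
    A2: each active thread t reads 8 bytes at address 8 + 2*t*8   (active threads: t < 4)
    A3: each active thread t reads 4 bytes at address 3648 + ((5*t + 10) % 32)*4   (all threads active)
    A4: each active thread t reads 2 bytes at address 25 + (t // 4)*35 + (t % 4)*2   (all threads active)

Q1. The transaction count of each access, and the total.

A1: 32 transactions
A2: 2 transactions
A3: 4 transactions
A4: 9 transactions

Answer: 32,2,4,9; total 47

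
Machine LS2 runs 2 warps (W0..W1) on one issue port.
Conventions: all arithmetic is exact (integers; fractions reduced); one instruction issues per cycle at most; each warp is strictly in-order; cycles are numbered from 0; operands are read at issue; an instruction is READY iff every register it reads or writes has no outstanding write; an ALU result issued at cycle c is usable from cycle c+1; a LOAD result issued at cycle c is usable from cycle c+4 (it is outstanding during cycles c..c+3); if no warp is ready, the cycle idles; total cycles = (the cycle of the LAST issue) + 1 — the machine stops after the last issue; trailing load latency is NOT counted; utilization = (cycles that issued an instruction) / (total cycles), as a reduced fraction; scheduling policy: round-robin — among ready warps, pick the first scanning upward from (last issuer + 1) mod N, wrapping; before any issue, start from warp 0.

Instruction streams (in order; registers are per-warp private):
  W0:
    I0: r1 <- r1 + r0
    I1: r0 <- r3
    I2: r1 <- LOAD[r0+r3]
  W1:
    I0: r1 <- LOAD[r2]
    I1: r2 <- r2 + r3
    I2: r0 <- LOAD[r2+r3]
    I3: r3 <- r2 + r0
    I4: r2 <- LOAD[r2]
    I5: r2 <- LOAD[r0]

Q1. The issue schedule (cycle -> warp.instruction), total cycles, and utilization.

cycle 0: W0.I0
cycle 1: W1.I0
cycle 2: W0.I1
cycle 3: W1.I1
cycle 4: W0.I2
cycle 5: W1.I2
cycle 6: idle
cycle 7: idle
cycle 8: idle
cycle 9: W1.I3
cycle 10: W1.I4
cycle 11: idle
cycle 12: idle
cycle 13: idle
cycle 14: W1.I5

Answer: 15 cycles, utilization 3/5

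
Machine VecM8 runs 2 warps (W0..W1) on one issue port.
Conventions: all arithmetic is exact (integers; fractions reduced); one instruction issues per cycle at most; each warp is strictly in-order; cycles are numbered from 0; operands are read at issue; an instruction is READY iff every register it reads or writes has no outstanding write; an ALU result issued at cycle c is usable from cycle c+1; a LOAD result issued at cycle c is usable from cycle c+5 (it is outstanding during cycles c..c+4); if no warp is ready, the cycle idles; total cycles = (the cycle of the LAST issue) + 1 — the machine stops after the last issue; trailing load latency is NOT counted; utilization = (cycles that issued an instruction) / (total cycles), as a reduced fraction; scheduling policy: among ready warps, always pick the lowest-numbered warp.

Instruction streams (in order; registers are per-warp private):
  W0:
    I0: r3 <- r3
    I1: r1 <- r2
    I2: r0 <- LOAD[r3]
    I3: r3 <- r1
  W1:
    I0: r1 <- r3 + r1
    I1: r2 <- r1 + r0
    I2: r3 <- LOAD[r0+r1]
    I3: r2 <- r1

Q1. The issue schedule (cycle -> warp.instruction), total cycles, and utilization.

cycle 0: W0.I0
cycle 1: W0.I1
cycle 2: W0.I2
cycle 3: W0.I3
cycle 4: W1.I0
cycle 5: W1.I1
cycle 6: W1.I2
cycle 7: W1.I3

Answer: 8 cycles, utilization 1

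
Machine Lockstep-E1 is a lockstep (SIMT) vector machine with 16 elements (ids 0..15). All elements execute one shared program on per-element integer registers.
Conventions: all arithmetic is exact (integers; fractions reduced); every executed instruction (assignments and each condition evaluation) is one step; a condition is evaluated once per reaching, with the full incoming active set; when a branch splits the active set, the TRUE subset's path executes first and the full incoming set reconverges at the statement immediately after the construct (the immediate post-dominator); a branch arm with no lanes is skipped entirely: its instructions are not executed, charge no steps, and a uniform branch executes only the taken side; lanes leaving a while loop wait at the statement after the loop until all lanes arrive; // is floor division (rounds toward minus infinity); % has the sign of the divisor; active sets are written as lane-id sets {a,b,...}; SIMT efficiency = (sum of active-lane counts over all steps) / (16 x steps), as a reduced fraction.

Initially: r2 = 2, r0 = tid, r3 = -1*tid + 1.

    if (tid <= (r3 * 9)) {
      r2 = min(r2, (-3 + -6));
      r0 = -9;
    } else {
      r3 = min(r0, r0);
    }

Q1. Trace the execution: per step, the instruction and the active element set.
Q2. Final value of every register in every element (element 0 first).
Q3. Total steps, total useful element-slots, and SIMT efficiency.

step 0: eval (tid <= (r3 * 9))       {0,1,2,3,4,5,6,7,8,9,10,11,12,13,14,15}
step 1: r2 <- min(r2, (-3 + -6))     {0}
step 2: r0 <- -9                     {0}
step 3: r3 <- min(r0, r0)            {1,2,3,4,5,6,7,8,9,10,11,12,13,14,15}

Answer: 4 steps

r2: -9,2,2,2,2,2,2,2,2,2,2,2,2,2,2,2
r0: -9,1,2,3,4,5,6,7,8,9,10,11,12,13,14,15
r3: 1,1,2,3,4,5,6,7,8,9,10,11,12,13,14,15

steps = 4; useful = 33; efficiency = 33/64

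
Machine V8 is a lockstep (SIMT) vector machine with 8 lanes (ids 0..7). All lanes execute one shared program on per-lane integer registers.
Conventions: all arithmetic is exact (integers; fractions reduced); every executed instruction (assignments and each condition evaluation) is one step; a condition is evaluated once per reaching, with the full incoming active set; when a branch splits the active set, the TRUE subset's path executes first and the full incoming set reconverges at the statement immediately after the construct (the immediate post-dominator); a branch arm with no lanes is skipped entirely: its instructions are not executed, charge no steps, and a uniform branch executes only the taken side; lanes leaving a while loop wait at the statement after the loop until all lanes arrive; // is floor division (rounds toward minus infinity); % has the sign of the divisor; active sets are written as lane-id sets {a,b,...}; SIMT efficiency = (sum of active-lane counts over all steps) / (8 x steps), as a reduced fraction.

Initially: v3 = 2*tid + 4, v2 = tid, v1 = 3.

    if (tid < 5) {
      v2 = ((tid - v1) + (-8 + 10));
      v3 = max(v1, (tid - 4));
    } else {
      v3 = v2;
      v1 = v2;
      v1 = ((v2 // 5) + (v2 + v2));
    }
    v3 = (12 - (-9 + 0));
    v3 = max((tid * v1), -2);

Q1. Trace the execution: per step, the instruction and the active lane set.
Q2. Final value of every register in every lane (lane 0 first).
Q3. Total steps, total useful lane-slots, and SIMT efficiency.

step 0: eval (tid < 5)               {0,1,2,3,4,5,6,7}
step 1: v2 <- ((tid - v1) + (-8 + 10)) {0,1,2,3,4}
step 2: v3 <- max(v1, (tid - 4))     {0,1,2,3,4}
step 3: v3 <- v2                     {5,6,7}
step 4: v1 <- v2                     {5,6,7}
step 5: v1 <- ((v2 // 5) + (v2 + v2)) {5,6,7}
step 6: v3 <- (12 - (-9 + 0))        {0,1,2,3,4,5,6,7}
step 7: v3 <- max((tid * v1), -2)    {0,1,2,3,4,5,6,7}

Answer: 8 steps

v3: 0,3,6,9,12,55,78,105
v2: -1,0,1,2,3,5,6,7
v1: 3,3,3,3,3,11,13,15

steps = 8; useful = 43; efficiency = 43/64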